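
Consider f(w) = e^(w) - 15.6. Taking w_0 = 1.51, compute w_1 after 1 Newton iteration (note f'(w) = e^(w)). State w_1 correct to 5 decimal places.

w_0 = 1.510000: f = -11.073269, f' = 4.526731 → w_1 = 1.510000 - (-11.073269)/(4.526731) = 3.956196

3.95620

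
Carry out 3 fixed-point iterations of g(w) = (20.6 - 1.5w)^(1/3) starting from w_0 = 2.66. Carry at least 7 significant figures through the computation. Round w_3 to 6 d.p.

w_1 = g(2.660000) = 2.551467
w_2 = g(2.551467) = 2.559775
w_3 = g(2.559775) = 2.559141

2.559141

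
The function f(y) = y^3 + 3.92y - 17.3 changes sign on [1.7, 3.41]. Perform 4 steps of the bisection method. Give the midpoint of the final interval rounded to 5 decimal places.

f(1.700000) = -5.723000, f(3.410000) = 35.719021 (opposite signs)
step 1: m = 2.555000, f(m) = 9.394704 > 0 → root in [1.700000, 2.555000]
step 2: m = 2.127500, f(m) = 0.669410 > 0 → root in [1.700000, 2.127500]
step 3: m = 1.913750, f(m) = -2.789107 < 0 → root in [1.913750, 2.127500]
step 4: m = 2.020625, f(m) = -1.129089 < 0 → root in [2.020625, 2.127500]
Midpoint of [2.020625, 2.127500] = 2.074063

2.07406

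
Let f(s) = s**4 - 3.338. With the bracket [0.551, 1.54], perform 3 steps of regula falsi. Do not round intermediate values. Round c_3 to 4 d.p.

f(0.551000) = -3.245826, f(1.540000) = 2.286487
step 1: c = 1.131250, f(c) = -1.700302 < 0 → new bracket [1.131250, 1.540000]
step 2: c = 1.305575, f(c) = -0.432589 < 0 → new bracket [1.305575, 1.540000]
step 3: c = 1.342871, f(c) = -0.086102 < 0 → new bracket [1.342871, 1.540000]

1.3429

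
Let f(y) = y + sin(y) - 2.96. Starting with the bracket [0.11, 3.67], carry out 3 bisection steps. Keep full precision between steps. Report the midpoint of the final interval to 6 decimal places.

2.112500

f(0.110000) = -2.740222, f(3.670000) = 0.205841 (opposite signs)
step 1: m = 1.890000, f(m) = -0.120514 < 0 → root in [1.890000, 3.670000]
step 2: m = 2.780000, f(m) = 0.173764 > 0 → root in [1.890000, 2.780000]
step 3: m = 2.335000, f(m) = 0.096934 > 0 → root in [1.890000, 2.335000]
Midpoint of [1.890000, 2.335000] = 2.112500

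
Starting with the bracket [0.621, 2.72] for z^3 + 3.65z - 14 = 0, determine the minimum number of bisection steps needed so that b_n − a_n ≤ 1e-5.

Initial width b − a = 2.72 − 0.621 = 2.099000.
After n steps the width is (b−a)/2^n; need (b−a)/2^n ≤ 1e-5.
So n ≥ log₂(2.099000/1e-5) = log₂(209900.0000) ≈ 17.6793.
Hence n = 18.

18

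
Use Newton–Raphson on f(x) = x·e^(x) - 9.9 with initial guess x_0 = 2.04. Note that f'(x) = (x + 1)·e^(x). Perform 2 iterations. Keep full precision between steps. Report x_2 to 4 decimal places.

x_0 = 2.040000: f = 5.788843, f' = 23.379452 → x_1 = 2.040000 - (5.788843)/(23.379452) = 1.792396
x_1 = 1.792396: f = 0.861226, f' = 16.765047 → x_2 = 1.792396 - (0.861226)/(16.765047) = 1.741026

1.7410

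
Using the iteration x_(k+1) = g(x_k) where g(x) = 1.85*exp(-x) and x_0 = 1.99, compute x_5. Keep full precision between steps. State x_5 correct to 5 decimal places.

x_1 = g(1.990000) = 0.252887
x_2 = g(0.252887) = 1.436629
x_3 = g(1.436629) = 0.439797
x_4 = g(0.439797) = 1.191710
x_5 = g(1.191710) = 0.561848

0.56185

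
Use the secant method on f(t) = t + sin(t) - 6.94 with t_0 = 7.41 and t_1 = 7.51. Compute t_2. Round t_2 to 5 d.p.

Secant update: t_(k+1) = t_k − f(t_k)·(t_k − t_(k-1))/(f(t_k) − f(t_(k-1))).
f(t_0) = 1.373049, f(t_1) = 1.511419
t_2 = 7.510000 - (1.511419)·(7.510000 - 7.410000)/(1.511419 - (1.373049)) = 6.417704; f(t_2) = -0.388183

6.41770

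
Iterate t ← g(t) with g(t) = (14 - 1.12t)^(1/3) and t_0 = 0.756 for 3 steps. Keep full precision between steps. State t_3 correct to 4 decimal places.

t_1 = g(0.756000) = 2.360540
t_2 = g(2.360540) = 2.247731
t_3 = g(2.247731) = 2.256036

2.2560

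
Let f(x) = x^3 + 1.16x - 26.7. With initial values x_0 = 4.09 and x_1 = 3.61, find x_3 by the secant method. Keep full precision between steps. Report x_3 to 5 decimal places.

2.90357

f(x_0) = 46.462329, f(x_1) = 24.533481
x_2 = 3.610000 - (24.533481)·(3.610000 - 4.090000)/(24.533481 - (46.462329)) = 3.072987; f(x_2) = 5.883654
x_3 = 3.072987 - (5.883654)·(3.072987 - 3.610000)/(5.883654 - (24.533481)) = 2.903570; f(x_3) = 1.147331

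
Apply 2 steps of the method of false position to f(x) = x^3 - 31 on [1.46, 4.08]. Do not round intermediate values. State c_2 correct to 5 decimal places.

2.99094

f(1.460000) = -27.887864, f(4.080000) = 36.917312
step 1: c = 2.587475, f(c) = -13.676789 < 0 → new bracket [2.587475, 4.080000]
step 2: c = 2.990940, f(c) = -4.243885 < 0 → new bracket [2.990940, 4.080000]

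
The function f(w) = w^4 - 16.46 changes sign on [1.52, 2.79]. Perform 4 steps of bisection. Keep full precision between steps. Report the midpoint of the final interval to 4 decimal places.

2.0359

f(1.520000) = -11.122052, f(2.790000) = 44.132213 (opposite signs)
step 1: m = 2.155000, f(m) = 5.106968 > 0 → root in [1.520000, 2.155000]
step 2: m = 1.837500, f(m) = -5.059881 < 0 → root in [1.837500, 2.155000]
step 3: m = 1.996250, f(m) = -0.579663 < 0 → root in [1.996250, 2.155000]
step 4: m = 2.075625, f(m) = 2.100752 > 0 → root in [1.996250, 2.075625]
Midpoint of [1.996250, 2.075625] = 2.035938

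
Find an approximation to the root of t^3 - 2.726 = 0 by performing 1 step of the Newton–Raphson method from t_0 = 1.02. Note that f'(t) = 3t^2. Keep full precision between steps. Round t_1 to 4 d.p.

1.5534

t_0 = 1.020000: f = -1.664792, f' = 3.121200 → t_1 = 1.020000 - (-1.664792)/(3.121200) = 1.553382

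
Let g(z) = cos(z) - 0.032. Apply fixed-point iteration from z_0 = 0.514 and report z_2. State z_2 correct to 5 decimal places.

z_1 = g(0.514000) = 0.838785
z_2 = g(0.838785) = 0.636367

0.63637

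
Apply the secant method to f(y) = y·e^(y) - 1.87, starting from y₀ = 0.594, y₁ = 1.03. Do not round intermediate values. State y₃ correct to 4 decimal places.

0.8164

f(y_0) = -0.794136, f(y_1) = 1.015098
y_2 = 1.030000 - (1.015098)·(1.030000 - 0.594000)/(1.015098 - (-0.794136)) = 0.785376; f(y_2) = -0.147490
y_3 = 0.785376 - (-0.147490)·(0.785376 - 1.030000)/(-0.147490 - (1.015098)) = 0.816410; f(y_3) = -0.022986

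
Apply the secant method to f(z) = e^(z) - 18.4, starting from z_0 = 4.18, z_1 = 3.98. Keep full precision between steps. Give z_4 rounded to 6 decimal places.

2.954420

f(z_0) = 46.965853, f(z_1) = 35.117034
z_2 = 3.980000 - (35.117034)·(3.980000 - 4.180000)/(35.117034 - (46.965853)) = 3.387248; f(z_2) = 11.184435
z_3 = 3.387248 - (11.184435)·(3.387248 - 3.980000)/(11.184435 - (35.117034)) = 3.110237; f(z_3) = 4.026368
z_4 = 3.110237 - (4.026368)·(3.110237 - 3.387248)/(4.026368 - (11.184435)) = 2.954420; f(z_4) = 0.790598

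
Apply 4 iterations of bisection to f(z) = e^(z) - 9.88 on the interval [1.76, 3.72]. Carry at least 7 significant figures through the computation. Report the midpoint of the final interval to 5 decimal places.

2.31125

f(1.760000) = -4.067563, f(3.720000) = 31.384394 (opposite signs)
step 1: m = 2.740000, f(m) = 5.606985 > 0 → root in [1.760000, 2.740000]
step 2: m = 2.250000, f(m) = -0.392264 < 0 → root in [2.250000, 2.740000]
step 3: m = 2.495000, f(m) = 2.241734 > 0 → root in [2.250000, 2.495000]
step 4: m = 2.372500, f(m) = 0.844169 > 0 → root in [2.250000, 2.372500]
Midpoint of [2.250000, 2.372500] = 2.311250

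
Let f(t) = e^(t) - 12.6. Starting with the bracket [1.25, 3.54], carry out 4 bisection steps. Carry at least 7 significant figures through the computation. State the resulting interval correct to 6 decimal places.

[2.395000, 2.538125]

f(1.250000) = -9.109657, f(3.540000) = 21.866919 (opposite signs)
step 1: m = 2.395000, f(m) = -1.631802 < 0 → root in [2.395000, 3.540000]
step 2: m = 2.967500, f(m) = 6.843251 > 0 → root in [2.395000, 2.967500]
step 3: m = 2.681250, f(m) = 2.003336 > 0 → root in [2.395000, 2.681250]
step 4: m = 2.538125, f(m) = 0.055919 > 0 → root in [2.395000, 2.538125]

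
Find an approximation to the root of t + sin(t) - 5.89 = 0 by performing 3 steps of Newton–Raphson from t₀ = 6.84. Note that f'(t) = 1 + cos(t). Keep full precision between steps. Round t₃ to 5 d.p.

Newton update: t ← t − f(t)/f'(t).
t_0 = 6.840000: f = 1.478485, f' = 1.848943 → t_1 = 6.840000 - (1.478485)/(1.848943) = 6.040362
t_1 = 6.040362: f = -0.090082, f' = 1.970663 → t_2 = 6.040362 - (-0.090082)/(1.970663) = 6.086074
t_2 = 6.086074: f = 0.000236, f' = 1.980636 → t_3 = 6.086074 - (0.000236)/(1.980636) = 6.085955

6.08595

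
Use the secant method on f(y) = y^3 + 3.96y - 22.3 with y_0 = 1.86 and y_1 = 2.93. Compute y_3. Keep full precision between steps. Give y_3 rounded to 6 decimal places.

2.333750

f(y_0) = -8.499544, f(y_1) = 14.456557
y_2 = 2.930000 - (14.456557)·(2.930000 - 1.860000)/(14.456557 - (-8.499544)) = 2.256170; f(y_2) = -1.880983
y_3 = 2.256170 - (-1.880983)·(2.256170 - 2.930000)/(-1.880983 - (14.456557)) = 2.333750; f(y_3) = -0.347849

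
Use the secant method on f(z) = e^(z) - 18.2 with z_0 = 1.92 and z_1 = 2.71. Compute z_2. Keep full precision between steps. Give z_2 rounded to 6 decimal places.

3.015163

f(z_0) = -11.379042, f(z_1) = -3.170724
z_2 = 2.710000 - (-3.170724)·(2.710000 - 1.920000)/(-3.170724 - (-11.379042)) = 3.015163; f(z_2) = 2.192409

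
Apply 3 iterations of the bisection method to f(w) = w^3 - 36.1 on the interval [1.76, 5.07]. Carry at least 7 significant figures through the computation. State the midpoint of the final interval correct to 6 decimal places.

3.208125

f(1.760000) = -30.648224, f(5.070000) = 94.223843 (opposite signs)
step 1: m = 3.415000, f(m) = 3.726498 > 0 → root in [1.760000, 3.415000]
step 2: m = 2.587500, f(m) = -18.776283 < 0 → root in [2.587500, 3.415000]
step 3: m = 3.001250, f(m) = -9.066236 < 0 → root in [3.001250, 3.415000]
Midpoint of [3.001250, 3.415000] = 3.208125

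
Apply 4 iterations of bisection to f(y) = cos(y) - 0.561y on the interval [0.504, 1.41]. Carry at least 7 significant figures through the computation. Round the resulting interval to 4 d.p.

[0.9570, 1.0136]

f(0.504000) = 0.592914, f(1.410000) = -0.630906 (opposite signs)
step 1: m = 0.957000, f(m) = 0.039098 > 0 → root in [0.957000, 1.410000]
step 2: m = 1.183500, f(m) = -0.286257 < 0 → root in [0.957000, 1.183500]
step 3: m = 1.070250, f(m) = -0.120505 < 0 → root in [0.957000, 1.070250]
step 4: m = 1.013625, f(m) = -0.039856 < 0 → root in [0.957000, 1.013625]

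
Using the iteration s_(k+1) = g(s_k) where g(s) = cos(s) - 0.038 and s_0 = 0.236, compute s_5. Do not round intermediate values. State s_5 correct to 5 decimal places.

s_1 = g(0.236000) = 0.934281
s_2 = g(0.934281) = 0.556397
s_3 = g(0.556397) = 0.811164
s_4 = g(0.811164) = 0.650655
s_5 = g(0.650655) = 0.757687

0.75769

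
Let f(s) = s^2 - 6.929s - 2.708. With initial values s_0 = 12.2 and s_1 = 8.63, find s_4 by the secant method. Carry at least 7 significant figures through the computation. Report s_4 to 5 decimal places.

Secant update: s_(k+1) = s_k − f(s_k)·(s_k − s_(k-1))/(f(s_k) − f(s_(k-1))).
f(s_0) = 61.598200, f(s_1) = 11.971630
s_2 = 8.630000 - (11.971630)·(8.630000 - 12.200000)/(11.971630 - (61.598200)) = 7.768794; f(s_2) = 3.816183
s_3 = 7.768794 - (3.816183)·(7.768794 - 8.630000)/(3.816183 - (11.971630)) = 7.365809; f(s_3) = 0.509450
s_4 = 7.365809 - (0.509450)·(7.365809 - 7.768794)/(0.509450 - (3.816183)) = 7.303723; f(s_4) = 0.028874

7.30372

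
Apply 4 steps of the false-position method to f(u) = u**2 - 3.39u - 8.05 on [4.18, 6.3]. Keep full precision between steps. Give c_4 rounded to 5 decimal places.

4.99932

f(4.180000) = -4.747800, f(6.300000) = 10.283000
step 1: c = 4.849647, f(c) = -0.971225 < 0 → new bracket [4.849647, 6.300000]
step 2: c = 4.974811, f(c) = -0.165865 < 0 → new bracket [4.974811, 6.300000]
step 3: c = 4.995847, f(c) = -0.027434 < 0 → new bracket [4.995847, 6.300000]
step 4: c = 4.999317, f(c) = -0.004514 < 0 → new bracket [4.999317, 6.300000]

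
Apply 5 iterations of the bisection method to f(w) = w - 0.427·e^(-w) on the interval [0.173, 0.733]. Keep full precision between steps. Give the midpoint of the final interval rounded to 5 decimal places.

0.30425

f(0.173000) = -0.186166, f(0.733000) = 0.527841 (opposite signs)
step 1: m = 0.453000, f(m) = 0.181548 > 0 → root in [0.173000, 0.453000]
step 2: m = 0.313000, f(m) = 0.000756 > 0 → root in [0.173000, 0.313000]
step 3: m = 0.243000, f(m) = -0.091884 < 0 → root in [0.243000, 0.313000]
step 4: m = 0.278000, f(m) = -0.045366 < 0 → root in [0.278000, 0.313000]
step 5: m = 0.295500, f(m) = -0.022256 < 0 → root in [0.295500, 0.313000]
Midpoint of [0.295500, 0.313000] = 0.304250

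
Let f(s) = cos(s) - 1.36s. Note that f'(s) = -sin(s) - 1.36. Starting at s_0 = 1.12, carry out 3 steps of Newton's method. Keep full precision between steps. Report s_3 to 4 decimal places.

s_0 = 1.120000: f = -1.087518, f' = -2.260100 → s_1 = 1.120000 - (-1.087518)/(-2.260100) = 0.638819
s_1 = 0.638819: f = -0.065993, f' = -1.956248 → s_2 = 0.638819 - (-0.065993)/(-1.956248) = 0.605084
s_2 = 0.605084: f = -0.000461, f' = -1.928831 → s_3 = 0.605084 - (-0.000461)/(-1.928831) = 0.604846

0.6048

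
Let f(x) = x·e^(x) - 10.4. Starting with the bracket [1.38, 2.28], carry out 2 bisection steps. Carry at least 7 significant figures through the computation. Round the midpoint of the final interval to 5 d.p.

1.71750

f(1.380000) = -4.914636, f(2.280000) = 11.890831 (opposite signs)
step 1: m = 1.830000, f(m) = 1.008013 > 0 → root in [1.380000, 1.830000]
step 2: m = 1.605000, f(m) = -2.410535 < 0 → root in [1.605000, 1.830000]
Midpoint of [1.605000, 1.830000] = 1.717500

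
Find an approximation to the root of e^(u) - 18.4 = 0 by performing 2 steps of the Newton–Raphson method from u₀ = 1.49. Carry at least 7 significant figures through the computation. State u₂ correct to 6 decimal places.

f'(u) = e^(u)
u_0 = 1.490000: f = -13.962904, f' = 4.437096 → u_1 = 1.490000 - (-13.962904)/(4.437096) = 4.636857
u_1 = 4.636857: f = 84.819404, f' = 103.219404 → u_2 = 4.636857 - (84.819404)/(103.219404) = 3.815118

3.815118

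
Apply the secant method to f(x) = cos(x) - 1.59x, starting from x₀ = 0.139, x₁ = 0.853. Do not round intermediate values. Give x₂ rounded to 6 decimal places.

Secant update: x_(k+1) = x_k − f(x_k)·(x_k − x_(k-1))/(f(x_k) − f(x_(k-1))).
f(x_0) = 0.769345, f(x_1) = -0.698544
x_2 = 0.853000 - (-0.698544)·(0.853000 - 0.139000)/(-0.698544 - (0.769345)) = 0.513219; f(x_2) = 0.055150

0.513219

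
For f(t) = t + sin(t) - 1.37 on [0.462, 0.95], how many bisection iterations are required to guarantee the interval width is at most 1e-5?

Initial width b − a = 0.95 − 0.462 = 0.488000.
After n steps the width is (b−a)/2^n; need (b−a)/2^n ≤ 1e-5.
So n ≥ log₂(0.488000/1e-5) = log₂(48800.0000) ≈ 15.5746.
Hence n = 16.

16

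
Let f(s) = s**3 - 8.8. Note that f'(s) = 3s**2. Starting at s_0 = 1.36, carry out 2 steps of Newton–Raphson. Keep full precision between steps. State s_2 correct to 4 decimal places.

2.1339

s_0 = 1.360000: f = -6.284544, f' = 5.548800 → s_1 = 1.360000 - (-6.284544)/(5.548800) = 2.492595
s_1 = 2.492595: f = 6.686570, f' = 18.639092 → s_2 = 2.492595 - (6.686570)/(18.639092) = 2.133856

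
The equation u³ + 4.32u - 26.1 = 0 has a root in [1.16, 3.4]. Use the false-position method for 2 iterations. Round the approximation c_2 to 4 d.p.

f(1.160000) = -19.527904, f(3.400000) = 27.892000
step 1: c = 2.082450, f(c) = -8.073062 < 0 → new bracket [2.082450, 3.400000]
step 2: c = 2.378200, f(c) = -2.375466 < 0 → new bracket [2.378200, 3.400000]

2.3782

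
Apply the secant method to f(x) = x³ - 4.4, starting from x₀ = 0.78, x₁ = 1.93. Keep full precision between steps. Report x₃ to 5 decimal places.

Secant update: x_(k+1) = x_k − f(x_k)·(x_k − x_(k-1))/(f(x_k) − f(x_(k-1))).
f(x_0) = -3.925448, f(x_1) = 2.789057
x_2 = 1.930000 - (2.789057)·(1.930000 - 0.780000)/(2.789057 - (-3.925448)) = 1.452315; f(x_2) = -1.336747
x_3 = 1.452315 - (-1.336747)·(1.452315 - 1.930000)/(-1.336747 - (2.789057)) = 1.607084; f(x_3) = -0.249356

1.60708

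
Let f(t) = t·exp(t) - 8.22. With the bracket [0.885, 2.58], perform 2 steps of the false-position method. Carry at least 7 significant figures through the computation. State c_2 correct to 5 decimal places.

f(0.885000) = -6.075659, f(2.580000) = 25.828616
step 1: c = 1.207786, f(c) = -4.178668 < 0 → new bracket [1.207786, 2.580000]
step 2: c = 1.398874, f(c) = -2.553675 < 0 → new bracket [1.398874, 2.580000]

1.39887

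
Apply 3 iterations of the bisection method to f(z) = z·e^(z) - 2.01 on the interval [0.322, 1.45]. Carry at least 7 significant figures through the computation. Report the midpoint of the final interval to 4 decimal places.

f(0.322000) = -1.565677, f(1.450000) = 4.171516 (opposite signs)
step 1: m = 0.886000, f(m) = 0.138912 > 0 → root in [0.322000, 0.886000]
step 2: m = 0.604000, f(m) = -0.905029 < 0 → root in [0.604000, 0.886000]
step 3: m = 0.745000, f(m) = -0.440701 < 0 → root in [0.745000, 0.886000]
Midpoint of [0.745000, 0.886000] = 0.815500

0.8155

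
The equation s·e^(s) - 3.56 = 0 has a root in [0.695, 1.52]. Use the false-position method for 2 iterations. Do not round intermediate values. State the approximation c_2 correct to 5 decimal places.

f(0.695000) = -2.167422, f(1.520000) = 3.389782
step 1: c = 1.016767, f(c) = -0.749410 < 0 → new bracket [1.016767, 1.520000]
step 2: c = 1.107878, f(c) = -0.205426 < 0 → new bracket [1.107878, 1.520000]

1.10788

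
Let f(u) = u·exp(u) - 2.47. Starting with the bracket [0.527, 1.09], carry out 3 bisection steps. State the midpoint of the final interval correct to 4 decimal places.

0.9844

f(0.527000) = -1.577345, f(1.090000) = 0.771959 (opposite signs)
step 1: m = 0.808500, f(m) = -0.655290 < 0 → root in [0.808500, 1.090000]
step 2: m = 0.949250, f(m) = -0.017355 < 0 → root in [0.949250, 1.090000]
step 3: m = 1.019625, f(m) = 0.356559 > 0 → root in [0.949250, 1.019625]
Midpoint of [0.949250, 1.019625] = 0.984438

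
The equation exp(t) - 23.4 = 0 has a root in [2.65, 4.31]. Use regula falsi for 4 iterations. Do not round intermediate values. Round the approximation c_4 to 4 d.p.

3.1259

False-position update: c = (a·f(b) − b·f(a))/(f(b) − f(a)); replace the endpoint whose sign matches f(c).
f(2.650000) = -9.245961, f(4.310000) = 51.040489
step 1: c = 2.904589, f(c) = -5.142253 < 0 → new bracket [2.904589, 4.310000]
step 2: c = 3.033223, f(c) = -2.635955 < 0 → new bracket [3.033223, 4.310000]
step 3: c = 3.095923, f(c) = -1.292362 < 0 → new bracket [3.095923, 4.310000]
step 4: c = 3.125905, f(c) = -0.619502 < 0 → new bracket [3.125905, 4.310000]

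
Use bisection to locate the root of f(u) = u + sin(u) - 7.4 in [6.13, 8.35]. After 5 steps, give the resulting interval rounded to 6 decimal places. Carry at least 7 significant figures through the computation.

f(6.130000) = -1.422587, f(8.350000) = 1.829484 (opposite signs)
step 1: m = 7.240000, f(m) = 0.657361 > 0 → root in [6.130000, 7.240000]
step 2: m = 6.685000, f(m) = -0.323911 < 0 → root in [6.685000, 7.240000]
step 3: m = 6.962500, f(m) = 0.190760 > 0 → root in [6.685000, 6.962500]
step 4: m = 6.823750, f(m) = -0.061630 < 0 → root in [6.823750, 6.962500]
step 5: m = 6.893125, f(m) = 0.065943 > 0 → root in [6.823750, 6.893125]

[6.823750, 6.893125]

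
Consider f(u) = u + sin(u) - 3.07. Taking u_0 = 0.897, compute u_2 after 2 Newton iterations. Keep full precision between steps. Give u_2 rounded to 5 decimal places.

f'(u) = 1 + cos(u)
u_0 = 0.897000: f = -1.391541, f' = 1.623957 → u_1 = 0.897000 - (-1.391541)/(1.623957) = 1.753883
u_1 = 1.753883: f = -0.332831, f' = 0.817934 → u_2 = 1.753883 - (-0.332831)/(0.817934) = 2.160799

2.16080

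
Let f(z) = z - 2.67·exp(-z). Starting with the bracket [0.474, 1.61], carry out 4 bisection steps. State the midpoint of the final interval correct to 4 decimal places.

1.0065

f(0.474000) = -1.188094, f(1.610000) = 1.076300 (opposite signs)
step 1: m = 1.042000, f(m) = 0.100162 > 0 → root in [0.474000, 1.042000]
step 2: m = 0.758000, f(m) = -0.493169 < 0 → root in [0.758000, 1.042000]
step 3: m = 0.900000, f(m) = -0.185541 < 0 → root in [0.900000, 1.042000]
step 4: m = 0.971000, f(m) = -0.040140 < 0 → root in [0.971000, 1.042000]
Midpoint of [0.971000, 1.042000] = 1.006500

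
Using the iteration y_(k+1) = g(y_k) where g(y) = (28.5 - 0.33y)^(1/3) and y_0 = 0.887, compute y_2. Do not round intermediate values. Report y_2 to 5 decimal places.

y_1 = g(0.887000) = 3.044064
y_2 = g(3.044064) = 3.018239

3.01824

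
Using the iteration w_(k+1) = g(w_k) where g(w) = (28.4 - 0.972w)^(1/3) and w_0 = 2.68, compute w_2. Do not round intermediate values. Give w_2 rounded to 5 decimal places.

w_1 = g(2.680000) = 2.954691
w_2 = g(2.954691) = 2.944461

2.94446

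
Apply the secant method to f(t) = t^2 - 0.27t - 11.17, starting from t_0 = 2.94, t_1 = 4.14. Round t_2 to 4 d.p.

f(t_0) = -3.320200, f(t_1) = 4.851800
t_2 = 4.140000 - (4.851800)·(4.140000 - 2.940000)/(4.851800 - (-3.320200)) = 3.427548; f(t_2) = -0.347354

3.4275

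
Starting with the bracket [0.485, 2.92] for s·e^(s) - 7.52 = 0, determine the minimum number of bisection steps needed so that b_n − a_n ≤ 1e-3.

Initial width b − a = 2.92 − 0.485 = 2.435000.
After n steps the width is (b−a)/2^n; need (b−a)/2^n ≤ 1e-3.
So n ≥ log₂(2.435000/1e-3) = log₂(2435.0000) ≈ 11.2497.
Hence n = 12.

12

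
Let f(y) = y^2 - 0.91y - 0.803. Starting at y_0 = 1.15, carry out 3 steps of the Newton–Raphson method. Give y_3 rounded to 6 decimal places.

f'(y) = 2y - 0.91
y_0 = 1.150000: f = -0.527000, f' = 1.390000 → y_1 = 1.150000 - (-0.527000)/(1.390000) = 1.529137
y_1 = 1.529137: f = 0.143745, f' = 2.148273 → y_2 = 1.529137 - (0.143745)/(2.148273) = 1.462225
y_2 = 1.462225: f = 0.004477, f' = 2.014450 → y_3 = 1.462225 - (0.004477)/(2.014450) = 1.460002

1.460002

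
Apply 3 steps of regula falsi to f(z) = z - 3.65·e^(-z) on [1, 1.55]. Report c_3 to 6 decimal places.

1.152684

f(1.000000) = -0.342760, f(1.550000) = 0.775295
step 1: c = 1.168612, f(c) = 0.034200 > 0 → new bracket [1.000000, 1.168612]
step 2: c = 1.153315, f(c) = 0.001415 > 0 → new bracket [1.000000, 1.153315]
step 3: c = 1.152684, f(c) = 0.000058 > 0 → new bracket [1.000000, 1.152684]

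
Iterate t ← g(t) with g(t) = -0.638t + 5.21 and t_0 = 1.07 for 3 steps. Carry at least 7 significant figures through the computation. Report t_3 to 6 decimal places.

t_1 = g(1.070000) = 4.527340
t_2 = g(4.527340) = 2.321557
t_3 = g(2.321557) = 3.728847

3.728847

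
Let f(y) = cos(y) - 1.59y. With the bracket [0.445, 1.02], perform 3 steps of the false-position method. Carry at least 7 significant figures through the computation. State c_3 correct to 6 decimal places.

0.539526

False-position update: c = (a·f(b) − b·f(a))/(f(b) − f(a)); replace the endpoint whose sign matches f(c).
f(0.445000) = 0.195061, f(1.020000) = -1.098434
step 1: c = 0.531711, f(c) = 0.016521 > 0 → new bracket [0.531711, 1.020000]
step 2: c = 0.538946, f(c) = 0.001326 > 0 → new bracket [0.538946, 1.020000]
step 3: c = 0.539526, f(c) = 0.000106 > 0 → new bracket [0.539526, 1.020000]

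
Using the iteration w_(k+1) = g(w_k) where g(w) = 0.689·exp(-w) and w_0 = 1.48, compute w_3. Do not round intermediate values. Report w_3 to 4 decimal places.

w_1 = g(1.480000) = 0.156842
w_2 = g(0.156842) = 0.588984
w_3 = g(0.588984) = 0.382320

0.3823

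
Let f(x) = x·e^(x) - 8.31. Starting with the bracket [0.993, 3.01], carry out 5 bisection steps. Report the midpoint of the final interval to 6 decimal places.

f(0.993000) = -5.629575, f(3.010000) = 52.755074 (opposite signs)
step 1: m = 2.001500, f(m) = 6.501396 > 0 → root in [0.993000, 2.001500]
step 2: m = 1.497250, f(m) = -1.618219 < 0 → root in [1.497250, 2.001500]
step 3: m = 1.749375, f(m) = 1.750668 > 0 → root in [1.497250, 1.749375]
step 4: m = 1.623312, f(m) = -0.080039 < 0 → root in [1.623312, 1.749375]
step 5: m = 1.686344, f(m) = 0.795754 > 0 → root in [1.623312, 1.686344]
Midpoint of [1.623312, 1.686344] = 1.654828

1.654828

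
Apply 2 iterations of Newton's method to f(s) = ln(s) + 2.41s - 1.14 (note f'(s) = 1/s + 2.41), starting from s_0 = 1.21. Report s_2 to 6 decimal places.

s_0 = 1.210000: f = 1.966720, f' = 3.236446 → s_1 = 1.210000 - (1.966720)/(3.236446) = 0.602321
s_1 = 0.602321: f = -0.195371, f' = 4.070244 → s_2 = 0.602321 - (-0.195371)/(4.070244) = 0.650321

0.650321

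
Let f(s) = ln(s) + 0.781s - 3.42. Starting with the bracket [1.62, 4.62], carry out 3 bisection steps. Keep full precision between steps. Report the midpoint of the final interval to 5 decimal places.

f(1.620000) = -1.672354, f(4.620000) = 1.718615 (opposite signs)
step 1: m = 3.120000, f(m) = 0.154553 > 0 → root in [1.620000, 3.120000]
step 2: m = 2.370000, f(m) = -0.706140 < 0 → root in [2.370000, 3.120000]
step 3: m = 2.745000, f(m) = -0.266374 < 0 → root in [2.745000, 3.120000]
Midpoint of [2.745000, 3.120000] = 2.932500

2.93250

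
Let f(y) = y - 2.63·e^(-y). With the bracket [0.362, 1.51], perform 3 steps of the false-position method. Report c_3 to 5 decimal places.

0.98566

f(0.362000) = -1.469223, f(1.510000) = 0.929007
step 1: c = 1.065297, f(c) = 0.158932 > 0 → new bracket [0.362000, 1.065297]
step 2: c = 0.996645, f(c) = 0.025870 > 0 → new bracket [0.362000, 0.996645]
step 3: c = 0.985663, f(c) = 0.004169 > 0 → new bracket [0.362000, 0.985663]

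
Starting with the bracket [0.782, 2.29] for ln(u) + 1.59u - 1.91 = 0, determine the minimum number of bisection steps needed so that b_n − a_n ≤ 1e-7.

24

Initial width b − a = 2.29 − 0.782 = 1.508000.
After n steps the width is (b−a)/2^n; need (b−a)/2^n ≤ 1e-7.
So n ≥ log₂(1.508000/1e-7) = log₂(15080000.0000) ≈ 23.8461.
Hence n = 24.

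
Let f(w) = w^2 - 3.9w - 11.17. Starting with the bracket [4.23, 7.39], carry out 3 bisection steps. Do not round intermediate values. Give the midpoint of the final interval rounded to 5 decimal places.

f(4.230000) = -9.774100, f(7.390000) = 14.621100 (opposite signs)
step 1: m = 5.810000, f(m) = -0.072900 < 0 → root in [5.810000, 7.390000]
step 2: m = 6.600000, f(m) = 6.650000 > 0 → root in [5.810000, 6.600000]
step 3: m = 6.205000, f(m) = 3.132525 > 0 → root in [5.810000, 6.205000]
Midpoint of [5.810000, 6.205000] = 6.007500

6.00750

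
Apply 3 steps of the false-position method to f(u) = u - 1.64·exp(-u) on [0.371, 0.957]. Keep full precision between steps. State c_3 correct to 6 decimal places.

0.764082

f(0.371000) = -0.760672, f(0.957000) = 0.327169
step 1: c = 0.780760, f(c) = 0.029545 > 0 → new bracket [0.371000, 0.780760]
step 2: c = 0.765440, f(c) = 0.002627 > 0 → new bracket [0.371000, 0.765440]
step 3: c = 0.764082, f(c) = 0.000233 > 0 → new bracket [0.371000, 0.764082]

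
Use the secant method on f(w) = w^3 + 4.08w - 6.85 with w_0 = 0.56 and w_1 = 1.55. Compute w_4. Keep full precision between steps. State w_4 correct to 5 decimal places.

f(w_0) = -4.389584, f(w_1) = 3.197875
w_2 = 1.550000 - (3.197875)·(1.550000 - 0.560000)/(3.197875 - (-4.389584)) = 1.132746; f(w_2) = -0.774953
w_3 = 1.132746 - (-0.774953)·(1.132746 - 1.550000)/(-0.774953 - (3.197875)) = 1.214137; f(w_3) = -0.106526
w_4 = 1.214137 - (-0.106526)·(1.214137 - 1.132746)/(-0.106526 - (-0.774953)) = 1.227108; f(w_4) = 0.004374

1.22711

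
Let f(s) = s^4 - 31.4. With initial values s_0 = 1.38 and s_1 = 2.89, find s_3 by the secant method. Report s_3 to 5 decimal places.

f(s_0) = -27.773261, f(s_1) = 38.357574
s_2 = 2.890000 - (38.357574)·(2.890000 - 1.380000)/(38.357574 - (-27.773261)) = 2.014161; f(s_2) = -14.941999
s_3 = 2.014161 - (-14.941999)·(2.014161 - 2.890000)/(-14.941999 - (38.357574)) = 2.259694; f(s_3) = -5.326551

2.25969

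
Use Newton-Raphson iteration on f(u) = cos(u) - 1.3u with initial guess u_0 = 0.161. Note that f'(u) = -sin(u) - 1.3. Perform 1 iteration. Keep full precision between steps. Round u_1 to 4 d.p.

Newton update: u ← u − f(u)/f'(u).
u_0 = 0.161000: f = 0.777767, f' = -1.460305 → u_1 = 0.161000 - (0.777767)/(-1.460305) = 0.693606

0.6936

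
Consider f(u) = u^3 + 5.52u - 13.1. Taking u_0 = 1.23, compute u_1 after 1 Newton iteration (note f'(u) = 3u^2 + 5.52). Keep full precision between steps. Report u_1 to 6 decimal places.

1.672357

Newton update: u ← u − f(u)/f'(u).
u_0 = 1.230000: f = -4.449533, f' = 10.058700 → u_1 = 1.230000 - (-4.449533)/(10.058700) = 1.672357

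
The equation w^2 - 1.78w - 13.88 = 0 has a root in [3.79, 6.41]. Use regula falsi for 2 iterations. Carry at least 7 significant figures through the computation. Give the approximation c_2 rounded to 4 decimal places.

4.6860

f(3.790000) = -6.262100, f(6.410000) = 15.798300
step 1: c = 4.533717, f(c) = -1.395424 < 0 → new bracket [4.533717, 6.410000]
step 2: c = 4.685994, f(c) = -0.262527 < 0 → new bracket [4.685994, 6.410000]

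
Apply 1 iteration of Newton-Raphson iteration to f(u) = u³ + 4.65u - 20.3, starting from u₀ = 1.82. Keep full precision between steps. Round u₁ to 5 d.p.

Newton update: u ← u − f(u)/f'(u).
f'(u) = 3u² + 4.65
u_0 = 1.820000: f = -5.808432, f' = 14.587200 → u_1 = 1.820000 - (-5.808432)/(14.587200) = 2.218187

2.21819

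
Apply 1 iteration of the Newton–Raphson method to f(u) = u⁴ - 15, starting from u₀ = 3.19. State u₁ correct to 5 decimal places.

f'(u) = 4u³
u_0 = 3.190000: f = 88.553011, f' = 129.847036 → u_1 = 3.190000 - (88.553011)/(129.847036) = 2.508021

2.50802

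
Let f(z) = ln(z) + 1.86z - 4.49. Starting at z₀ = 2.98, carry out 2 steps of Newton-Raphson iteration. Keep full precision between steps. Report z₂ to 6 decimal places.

2.032575

Newton update: z ← z − f(z)/f'(z).
f'(z) = 1/z + 1.86
z_0 = 2.980000: f = 2.144723, f' = 2.195570 → z_1 = 2.980000 - (2.144723)/(2.195570) = 2.003159
z_1 = 2.003159: f = -0.069399, f' = 2.359212 → z_2 = 2.003159 - (-0.069399)/(2.359212) = 2.032575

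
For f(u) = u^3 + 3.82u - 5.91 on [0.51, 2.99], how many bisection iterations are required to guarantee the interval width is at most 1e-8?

28

Initial width b − a = 2.99 − 0.51 = 2.480000.
After n steps the width is (b−a)/2^n; need (b−a)/2^n ≤ 1e-8.
So n ≥ log₂(2.480000/1e-8) = log₂(248000000.0000) ≈ 27.8858.
Hence n = 28.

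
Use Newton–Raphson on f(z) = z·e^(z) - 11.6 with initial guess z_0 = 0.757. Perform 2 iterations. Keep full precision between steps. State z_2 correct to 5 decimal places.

2.73466

Newton update: z ← z − f(z)/f'(z).
f'(z) = (z + 1)·e^(z)
z_0 = 0.757000: f = -9.986174, f' = 3.745697 → z_1 = 0.757000 - (-9.986174)/(3.745697) = 3.423039
z_1 = 3.423039: f = 93.358728, f' = 135.621172 → z_2 = 3.423039 - (93.358728)/(135.621172) = 2.734660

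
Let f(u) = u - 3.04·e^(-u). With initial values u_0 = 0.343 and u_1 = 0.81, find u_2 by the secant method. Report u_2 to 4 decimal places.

f(u_0) = -1.814300, f(u_1) = -0.542369
u_2 = 0.810000 - (-0.542369)·(0.810000 - 0.343000)/(-0.542369 - (-1.814300)) = 1.009135; f(u_2) = -0.099049

1.0091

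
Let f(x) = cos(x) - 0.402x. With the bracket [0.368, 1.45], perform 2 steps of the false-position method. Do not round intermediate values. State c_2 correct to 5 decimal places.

f(0.368000) = 0.785113, f(1.450000) = -0.462397
step 1: c = 1.048950, f(c) = 0.076804 > 0 → new bracket [1.048950, 1.450000]
step 2: c = 1.106075, f(c) = 0.003531 > 0 → new bracket [1.106075, 1.450000]

1.10608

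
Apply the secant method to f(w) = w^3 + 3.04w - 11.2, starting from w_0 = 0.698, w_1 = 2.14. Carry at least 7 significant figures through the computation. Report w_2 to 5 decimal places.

1.60816

f(w_0) = -8.738012, f(w_1) = 5.105944
w_2 = 2.140000 - (5.105944)·(2.140000 - 0.698000)/(5.105944 - (-8.738012)) = 1.608160; f(w_2) = -2.152206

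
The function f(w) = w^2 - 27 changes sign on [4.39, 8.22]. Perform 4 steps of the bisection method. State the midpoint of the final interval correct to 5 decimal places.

f(4.390000) = -7.727900, f(8.220000) = 40.568400 (opposite signs)
step 1: m = 6.305000, f(m) = 12.753025 > 0 → root in [4.390000, 6.305000]
step 2: m = 5.347500, f(m) = 1.595756 > 0 → root in [4.390000, 5.347500]
step 3: m = 4.868750, f(m) = -3.295273 < 0 → root in [4.868750, 5.347500]
step 4: m = 5.108125, f(m) = -0.907059 < 0 → root in [5.108125, 5.347500]
Midpoint of [5.108125, 5.347500] = 5.227813

5.22781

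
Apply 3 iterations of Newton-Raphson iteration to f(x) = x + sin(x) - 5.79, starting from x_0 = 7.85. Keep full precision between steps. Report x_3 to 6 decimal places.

6.022702

f'(x) = 1 + cos(x)
x_0 = 7.850000: f = 3.059992, f' = 1.003982 → x_1 = 7.850000 - (3.059992)/(1.003982) = 4.802143
x_1 = 4.802143: f = -1.983831, f' = 1.089634 → x_2 = 4.802143 - (-1.983831)/(1.089634) = 6.622784
x_2 = 6.622784: f = 1.165892, f' = 1.942889 → x_3 = 6.622784 - (1.165892)/(1.942889) = 6.022702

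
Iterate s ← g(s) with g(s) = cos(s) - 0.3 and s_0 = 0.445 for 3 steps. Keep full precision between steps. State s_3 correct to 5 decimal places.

s_1 = g(0.445000) = 0.602611
s_2 = g(0.602611) = 0.523859
s_3 = g(0.523859) = 0.565895

0.56590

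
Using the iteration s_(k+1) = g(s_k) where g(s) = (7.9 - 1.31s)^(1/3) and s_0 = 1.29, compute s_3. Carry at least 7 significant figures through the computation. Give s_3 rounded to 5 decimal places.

s_1 = g(1.290000) = 1.838088
s_2 = g(1.838088) = 1.764329
s_3 = g(1.764329) = 1.774616

1.77462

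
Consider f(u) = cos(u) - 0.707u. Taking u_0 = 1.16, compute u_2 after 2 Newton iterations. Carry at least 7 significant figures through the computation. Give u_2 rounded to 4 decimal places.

0.8901

Newton update: u ← u − f(u)/f'(u).
f'(u) = -sin(u) - 0.707
u_0 = 1.160000: f = -0.420780, f' = -1.623803 → u_1 = 1.160000 - (-0.420780)/(-1.623803) = 0.900867
u_1 = 0.900867: f = -0.015983, f' = -1.490866 → u_2 = 0.900867 - (-0.015983)/(-1.490866) = 0.890147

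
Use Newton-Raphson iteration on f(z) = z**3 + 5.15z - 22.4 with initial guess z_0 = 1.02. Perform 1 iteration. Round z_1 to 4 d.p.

2.9648

f'(z) = 3z**2 + 5.15
z_0 = 1.020000: f = -16.085792, f' = 8.271200 → z_1 = 1.020000 - (-16.085792)/(8.271200) = 2.964795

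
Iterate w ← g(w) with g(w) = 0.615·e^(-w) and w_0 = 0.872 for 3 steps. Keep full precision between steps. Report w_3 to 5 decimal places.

w_1 = g(0.872000) = 0.257140
w_2 = g(0.257140) = 0.475555
w_3 = g(0.475555) = 0.382247

0.38225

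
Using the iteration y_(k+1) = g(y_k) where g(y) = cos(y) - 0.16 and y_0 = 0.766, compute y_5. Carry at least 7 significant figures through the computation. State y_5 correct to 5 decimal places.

y_1 = g(0.766000) = 0.560689
y_2 = g(0.560689) = 0.686889
y_3 = g(0.686889) = 0.613223
y_4 = g(0.613223) = 0.657798
y_5 = g(0.657798) = 0.631341

0.63134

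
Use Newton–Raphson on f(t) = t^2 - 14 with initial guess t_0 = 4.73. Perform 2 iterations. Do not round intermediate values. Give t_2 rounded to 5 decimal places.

Newton update: t ← t − f(t)/f'(t).
f'(t) = 2t
t_0 = 4.730000: f = 8.372900, f' = 9.460000 → t_1 = 4.730000 - (8.372900)/(9.460000) = 3.844915
t_1 = 3.844915: f = 0.783375, f' = 7.689831 → t_2 = 3.844915 - (0.783375)/(7.689831) = 3.743044

3.74304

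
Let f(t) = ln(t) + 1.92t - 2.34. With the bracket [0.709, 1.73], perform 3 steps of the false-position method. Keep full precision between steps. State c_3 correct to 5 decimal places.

f(0.709000) = -1.322620, f(1.730000) = 1.529721
step 1: c = 1.182434, f(c) = 0.097848 > 0 → new bracket [0.709000, 1.182434]
step 2: c = 1.149822, f(c) = 0.007265 > 0 → new bracket [0.709000, 1.149822]
step 3: c = 1.147414, f(c) = 0.000545 > 0 → new bracket [0.709000, 1.147414]

1.14741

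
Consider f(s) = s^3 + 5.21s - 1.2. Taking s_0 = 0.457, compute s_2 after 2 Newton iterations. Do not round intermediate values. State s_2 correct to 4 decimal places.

f'(s) = 3s^2 + 5.21
s_0 = 0.457000: f = 1.276414, f' = 5.836547 → s_1 = 0.457000 - (1.276414)/(5.836547) = 0.238307
s_1 = 0.238307: f = 0.055111, f' = 5.380370 → s_2 = 0.238307 - (0.055111)/(5.380370) = 0.228064

0.2281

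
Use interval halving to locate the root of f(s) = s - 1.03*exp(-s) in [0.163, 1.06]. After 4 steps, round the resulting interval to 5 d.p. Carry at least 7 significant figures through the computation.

[0.55544, 0.61150]

f(0.163000) = -0.712079, f(1.060000) = 0.703151 (opposite signs)
step 1: m = 0.611500, f(m) = 0.052687 > 0 → root in [0.163000, 0.611500]
step 2: m = 0.387250, f(m) = -0.312039 < 0 → root in [0.387250, 0.611500]
step 3: m = 0.499375, f(m) = -0.125742 < 0 → root in [0.499375, 0.611500]
step 4: m = 0.555438, f(m) = -0.035598 < 0 → root in [0.555438, 0.611500]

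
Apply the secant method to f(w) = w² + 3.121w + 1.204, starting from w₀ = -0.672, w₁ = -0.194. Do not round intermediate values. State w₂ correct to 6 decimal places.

f(w_0) = -0.441728, f(w_1) = 0.636162
w_2 = -0.194000 - (0.636162)·(-0.194000 - -0.672000)/(0.636162 - (-0.441728)) = -0.476112; f(w_2) = -0.055262

-0.476112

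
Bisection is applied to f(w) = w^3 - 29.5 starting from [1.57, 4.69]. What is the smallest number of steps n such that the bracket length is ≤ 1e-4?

Initial width b − a = 4.69 − 1.57 = 3.120000.
After n steps the width is (b−a)/2^n; need (b−a)/2^n ≤ 1e-4.
So n ≥ log₂(3.120000/1e-4) = log₂(31200.0000) ≈ 14.9293.
Hence n = 15.

15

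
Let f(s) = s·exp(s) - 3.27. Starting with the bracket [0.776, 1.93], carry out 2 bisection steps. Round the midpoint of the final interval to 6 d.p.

f(0.776000) = -1.583935, f(1.930000) = 10.026755 (opposite signs)
step 1: m = 1.353000, f(m) = 1.964778 > 0 → root in [0.776000, 1.353000]
step 2: m = 1.064500, f(m) = -0.183600 < 0 → root in [1.064500, 1.353000]
Midpoint of [1.064500, 1.353000] = 1.208750

1.208750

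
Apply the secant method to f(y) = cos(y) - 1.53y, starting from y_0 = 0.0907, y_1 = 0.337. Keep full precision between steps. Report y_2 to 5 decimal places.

f(y_0) = 0.857119, f(y_1) = 0.428141
y_2 = 0.337000 - (0.428141)·(0.337000 - 0.090700)/(0.428141 - (0.857119)) = 0.582820; f(y_2) = -0.056800

0.58282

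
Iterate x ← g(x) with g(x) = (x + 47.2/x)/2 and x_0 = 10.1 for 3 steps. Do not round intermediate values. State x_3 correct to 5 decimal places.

6.87025

x_1 = g(10.100000) = 7.386634
x_2 = g(7.386634) = 6.888277
x_3 = g(6.888277) = 6.870249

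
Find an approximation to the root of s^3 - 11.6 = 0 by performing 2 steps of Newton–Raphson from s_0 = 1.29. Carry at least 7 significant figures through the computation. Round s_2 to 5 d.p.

Newton update: s ← s − f(s)/f'(s).
f'(s) = 3s^2
s_0 = 1.290000: f = -9.453311, f' = 4.992300 → s_1 = 1.290000 - (-9.453311)/(4.992300) = 3.183578
s_1 = 3.183578: f = 20.666110, f' = 30.405513 → s_2 = 3.183578 - (20.666110)/(30.405513) = 2.503895

2.50390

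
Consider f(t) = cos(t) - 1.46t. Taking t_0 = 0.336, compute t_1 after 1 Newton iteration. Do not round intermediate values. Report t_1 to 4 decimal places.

0.5894

Newton update: t ← t − f(t)/f'(t).
f'(t) = -sin(t) - 1.46
t_0 = 0.336000: f = 0.453521, f' = -1.789713 → t_1 = 0.336000 - (0.453521)/(-1.789713) = 0.589404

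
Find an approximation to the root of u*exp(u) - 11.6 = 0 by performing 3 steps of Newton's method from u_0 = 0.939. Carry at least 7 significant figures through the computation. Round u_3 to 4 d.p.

1.9317

f'(u) = (u+1)*exp(u)
u_0 = 0.939000: f = -9.198580, f' = 4.958843 → u_1 = 0.939000 - (-9.198580)/(4.958843) = 2.793985
u_1 = 2.793985: f = 34.070577, f' = 62.016610 → u_2 = 2.793985 - (34.070577)/(62.016610) = 2.244607
u_2 = 2.244607: f = 9.581697, f' = 30.618404 → u_3 = 2.244607 - (9.581697)/(30.618404) = 1.931668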